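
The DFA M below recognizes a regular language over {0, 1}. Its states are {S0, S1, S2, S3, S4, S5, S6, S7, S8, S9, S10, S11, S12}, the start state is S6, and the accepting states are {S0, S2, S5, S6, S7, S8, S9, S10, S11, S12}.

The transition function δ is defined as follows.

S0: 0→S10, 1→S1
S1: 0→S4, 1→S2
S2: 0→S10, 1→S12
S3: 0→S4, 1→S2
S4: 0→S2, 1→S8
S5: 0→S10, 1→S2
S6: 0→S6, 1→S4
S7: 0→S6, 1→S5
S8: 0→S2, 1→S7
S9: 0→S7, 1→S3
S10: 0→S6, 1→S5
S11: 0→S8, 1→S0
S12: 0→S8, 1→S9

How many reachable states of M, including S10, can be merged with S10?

2

First remove the unreachable states {S0,S1,S11}; 10 states remain.
Initial partition by acceptance: {S2,S5,S6,S7,S8,S9,S10,S12} | {S3,S4}.
On input 1, block {S2,S5,S6,S7,S8,S9,S10,S12} splits into {S2,S5,S7,S8,S10,S12} and {S6,S9}.
Refine {S2,S5,S7,S8,S10,S12} on symbol 0: members go to different blocks, giving {S2,S5,S8,S12} and {S7,S10}.
On input 0, block {S2,S5,S8,S12} splits into {S2,S5} and {S8,S12}.
Refine {S2,S5} on symbol 1: members go to different blocks, giving {S2} and {S5}.
Refine {S3,S4} on symbol 0: members go to different blocks, giving {S3} and {S4}.
Split {S6,S9} by δ(·,0) → {S6} and {S9}.
On input 0, block {S8,S12} splits into {S8} and {S12}.
The partition is now stable with 9 blocks: {S2} | {S3} | {S6} | {S7,S10} | {S8} | {S5} | {S4} | {S9} | {S12}.
The equivalence class containing S10 is {S7,S10}, of size 2.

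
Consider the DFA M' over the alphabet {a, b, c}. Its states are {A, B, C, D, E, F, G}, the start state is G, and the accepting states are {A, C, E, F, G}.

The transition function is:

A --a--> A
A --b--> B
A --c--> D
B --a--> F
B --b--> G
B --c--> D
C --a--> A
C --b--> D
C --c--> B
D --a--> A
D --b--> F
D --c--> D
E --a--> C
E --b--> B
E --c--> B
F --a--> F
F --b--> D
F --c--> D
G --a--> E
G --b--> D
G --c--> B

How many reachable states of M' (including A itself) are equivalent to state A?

5

P0 = {A,C,E,F,G} | {B,D}.
Stable partition: {A,C,E,F,G} | {B,D} — 2 equivalence classes.
State A belongs to the block {A,C,E,F,G}, which has 5 states.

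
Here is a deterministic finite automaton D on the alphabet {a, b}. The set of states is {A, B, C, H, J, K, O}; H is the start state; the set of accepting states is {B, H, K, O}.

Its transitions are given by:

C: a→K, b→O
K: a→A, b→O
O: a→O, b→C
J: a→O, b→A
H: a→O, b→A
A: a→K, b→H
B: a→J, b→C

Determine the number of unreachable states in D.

2

Starting at H and following transitions, the reachable set is {A, C, H, K, O}. That leaves B, J unreachable — 2 in total.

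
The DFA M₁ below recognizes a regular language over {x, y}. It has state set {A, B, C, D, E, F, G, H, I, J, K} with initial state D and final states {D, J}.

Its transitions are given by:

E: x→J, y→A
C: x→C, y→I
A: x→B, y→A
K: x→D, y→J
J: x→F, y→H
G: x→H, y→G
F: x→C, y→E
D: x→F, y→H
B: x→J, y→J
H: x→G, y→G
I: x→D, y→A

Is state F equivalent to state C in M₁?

First remove the unreachable states {K}; 10 states remain.
Start with accepting vs non-accepting: {D,J} | {A,B,C,E,F,G,H,I}.
Refine {A,B,C,E,F,G,H,I} on symbol x: members go to different blocks, giving {A,C,F,G,H} and {B,E,I}.
On input x, block {A,C,F,G,H} splits into {C,F,G,H} and {A}.
On input y, block {C,F,G,H} splits into {C,F} and {G,H}.
On input y, block {B,E,I} splits into {E,I} and {B}.
The partition is now stable with 6 blocks: {D,J} | {C,F} | {E,I} | {A} | {G,H} | {B}.
F and C lie in the same block of the stable partition, so they are equivalent — no string distinguishes them.

Yes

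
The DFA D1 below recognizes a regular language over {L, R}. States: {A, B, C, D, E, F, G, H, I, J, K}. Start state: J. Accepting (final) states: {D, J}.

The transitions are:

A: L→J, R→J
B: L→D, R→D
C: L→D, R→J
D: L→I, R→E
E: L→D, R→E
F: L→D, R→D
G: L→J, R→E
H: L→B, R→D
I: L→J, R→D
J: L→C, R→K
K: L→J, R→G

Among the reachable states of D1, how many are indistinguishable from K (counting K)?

Reachable states from the start: {C,D,E,G,I,J,K}. Unreachable: {A,B,F,H} — drop them.
Start with accepting vs non-accepting: {D,J} | {C,E,G,I,K}.
Refine {C,E,G,I,K} on symbol R: members go to different blocks, giving {E,G,K} and {C,I}.
Stable partition: {D,J} | {E,G,K} | {C,I} — 3 equivalence classes.
State K belongs to the block {E,G,K}, which has 3 states.

3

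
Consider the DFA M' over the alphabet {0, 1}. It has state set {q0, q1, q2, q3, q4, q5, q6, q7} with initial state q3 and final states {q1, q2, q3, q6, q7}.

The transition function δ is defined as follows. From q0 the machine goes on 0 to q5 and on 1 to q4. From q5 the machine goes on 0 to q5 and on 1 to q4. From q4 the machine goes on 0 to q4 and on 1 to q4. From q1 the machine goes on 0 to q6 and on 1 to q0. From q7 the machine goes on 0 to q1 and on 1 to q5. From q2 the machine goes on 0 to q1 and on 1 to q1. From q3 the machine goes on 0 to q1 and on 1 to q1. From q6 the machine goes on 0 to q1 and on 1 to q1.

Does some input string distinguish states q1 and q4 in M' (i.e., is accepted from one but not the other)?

Yes

First remove the unreachable states {q2,q7}; 6 states remain.
Initial partition by acceptance: {q1,q3,q6} | {q0,q4,q5}.
Refine {q1,q3,q6} on symbol 1: members go to different blocks, giving {q3,q6} and {q1}.
The partition is now stable with 3 blocks: {q3,q6} | {q0,q4,q5} | {q1}.
q1 and q4 end up in different blocks, so they are distinguishable. For instance, the string 'ε' is accepted from only q1.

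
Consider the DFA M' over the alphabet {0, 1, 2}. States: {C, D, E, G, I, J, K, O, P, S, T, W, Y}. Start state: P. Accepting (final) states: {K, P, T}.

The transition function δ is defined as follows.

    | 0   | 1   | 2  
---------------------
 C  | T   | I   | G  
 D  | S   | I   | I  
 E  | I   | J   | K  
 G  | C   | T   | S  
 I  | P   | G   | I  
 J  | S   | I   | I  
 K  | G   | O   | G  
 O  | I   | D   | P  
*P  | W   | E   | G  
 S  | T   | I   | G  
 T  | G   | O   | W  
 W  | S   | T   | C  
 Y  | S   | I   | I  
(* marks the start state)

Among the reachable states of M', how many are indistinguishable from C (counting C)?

Reachable states from the start: {C,D,E,G,I,J,K,O,P,S,T,W}. Unreachable: {Y} — drop them.
Initial partition by acceptance: {K,P,T} | {C,D,E,G,I,J,O,S,W}.
Split {C,D,E,G,I,J,O,S,W} by δ(·,0) → {D,E,G,J,O,W} and {C,I,S}.
Refine {D,E,G,J,O,W} on symbol 1: members go to different blocks, giving {G,W} and {E,O} and {D,J}.
On input 1, block {C,I,S} splits into {C,S} and {I}.
Stable partition: {K,P,T} | {G,W} | {C,S} | {E,O} | {D,J} | {I} — 6 equivalence classes.
The equivalence class containing C is {C,S}, of size 2.

2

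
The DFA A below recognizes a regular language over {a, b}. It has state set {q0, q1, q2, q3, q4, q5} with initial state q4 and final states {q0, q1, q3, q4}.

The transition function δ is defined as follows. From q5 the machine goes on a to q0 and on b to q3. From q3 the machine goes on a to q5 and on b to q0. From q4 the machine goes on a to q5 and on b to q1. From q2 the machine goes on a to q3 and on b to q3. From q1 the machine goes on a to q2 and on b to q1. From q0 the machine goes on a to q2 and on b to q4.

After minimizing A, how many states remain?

2

All states are reachable from the start state.
Initial partition by acceptance: {q0,q1,q3,q4} | {q2,q5}.
The partition is now stable with 2 blocks: {q0,q1,q3,q4} | {q2,q5}.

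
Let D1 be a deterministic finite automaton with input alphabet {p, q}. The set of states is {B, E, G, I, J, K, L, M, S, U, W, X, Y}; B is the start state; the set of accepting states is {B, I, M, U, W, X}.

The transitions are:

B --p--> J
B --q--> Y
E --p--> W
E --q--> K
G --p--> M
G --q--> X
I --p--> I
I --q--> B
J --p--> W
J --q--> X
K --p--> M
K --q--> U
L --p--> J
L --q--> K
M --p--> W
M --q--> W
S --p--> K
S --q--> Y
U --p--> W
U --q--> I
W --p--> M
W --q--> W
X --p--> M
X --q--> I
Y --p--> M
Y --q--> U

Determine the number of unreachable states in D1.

No path from B leads to E, G, K, L, S; the other 8 states are all reachable.

5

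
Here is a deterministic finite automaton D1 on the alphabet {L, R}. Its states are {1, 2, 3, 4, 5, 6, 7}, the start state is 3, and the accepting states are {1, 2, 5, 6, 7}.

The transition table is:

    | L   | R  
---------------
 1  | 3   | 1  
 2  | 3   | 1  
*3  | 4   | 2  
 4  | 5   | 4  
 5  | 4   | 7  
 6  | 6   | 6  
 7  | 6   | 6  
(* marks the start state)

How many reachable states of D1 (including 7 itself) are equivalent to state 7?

2

All states are reachable from the start state.
P0 = {1,2,5,6,7} | {3,4}.
On input L, block {1,2,5,6,7} splits into {1,2,5} and {6,7}.
Split {1,2,5} by δ(·,R) → {1,2} and {5}.
Refine {3,4} on symbol L: members go to different blocks, giving {3} and {4}.
No further refinement is possible. Final partition (5 blocks): {1,2} | {3} | {6,7} | {5} | {4}.
State 7 belongs to the block {6,7}, which has 2 states.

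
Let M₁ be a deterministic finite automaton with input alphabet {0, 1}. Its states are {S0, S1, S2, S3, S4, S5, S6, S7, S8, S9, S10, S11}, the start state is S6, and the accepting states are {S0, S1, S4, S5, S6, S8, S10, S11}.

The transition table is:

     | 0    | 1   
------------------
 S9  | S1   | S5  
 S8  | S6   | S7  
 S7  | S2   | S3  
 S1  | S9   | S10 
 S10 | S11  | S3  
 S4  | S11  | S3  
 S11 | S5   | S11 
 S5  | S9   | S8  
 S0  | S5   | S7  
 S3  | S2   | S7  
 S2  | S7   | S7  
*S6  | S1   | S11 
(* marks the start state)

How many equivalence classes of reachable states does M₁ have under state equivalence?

5

Reachable states from the start: {S1,S2,S3,S5,S6,S7,S8,S9,S10,S11}. Unreachable: {S0,S4} — drop them.
P0 = {S1,S5,S6,S8,S10,S11} | {S2,S3,S7,S9}.
Refine {S1,S5,S6,S8,S10,S11} on symbol 0: members go to different blocks, giving {S6,S8,S10,S11} and {S1,S5}.
Split {S6,S8,S10,S11} by δ(·,0) → {S6,S11} and {S8,S10}.
Split {S2,S3,S7,S9} by δ(·,0) → {S2,S3,S7} and {S9}.
The partition is now stable with 5 blocks: {S6,S11} | {S2,S3,S7} | {S1,S5} | {S8,S10} | {S9}.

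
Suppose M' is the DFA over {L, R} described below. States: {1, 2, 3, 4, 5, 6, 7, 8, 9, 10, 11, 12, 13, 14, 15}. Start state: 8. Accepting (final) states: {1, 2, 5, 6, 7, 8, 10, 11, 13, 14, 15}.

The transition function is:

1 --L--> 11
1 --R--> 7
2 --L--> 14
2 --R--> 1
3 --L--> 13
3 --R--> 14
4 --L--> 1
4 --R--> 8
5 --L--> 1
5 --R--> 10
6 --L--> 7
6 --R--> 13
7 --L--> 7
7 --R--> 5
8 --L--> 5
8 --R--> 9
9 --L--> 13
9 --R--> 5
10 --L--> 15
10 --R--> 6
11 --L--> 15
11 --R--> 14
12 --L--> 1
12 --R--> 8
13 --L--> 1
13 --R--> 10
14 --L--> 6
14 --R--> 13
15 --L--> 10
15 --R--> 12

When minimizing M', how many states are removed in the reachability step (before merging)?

BFS from 8 reaches {1, 5, 6, 7, 8, 9, 10, 11, 12, 13, 14, 15}; the 3 state(s) 2, 3, 4 are never visited.

3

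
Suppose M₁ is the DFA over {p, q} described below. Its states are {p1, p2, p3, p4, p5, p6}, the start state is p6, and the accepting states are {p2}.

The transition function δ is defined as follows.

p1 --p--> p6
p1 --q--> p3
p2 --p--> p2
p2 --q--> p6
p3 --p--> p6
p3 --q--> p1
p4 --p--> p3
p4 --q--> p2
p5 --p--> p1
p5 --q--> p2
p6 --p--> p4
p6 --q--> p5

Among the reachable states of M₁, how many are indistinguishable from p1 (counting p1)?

2

Initial partition by acceptance: {p2} | {p1,p3,p4,p5,p6}.
Split {p1,p3,p4,p5,p6} by δ(·,q) → {p1,p3,p6} and {p4,p5}.
On input p, block {p1,p3,p6} splits into {p1,p3} and {p6}.
No further refinement is possible. Final partition (4 blocks): {p2} | {p1,p3} | {p4,p5} | {p6}.
The equivalence class containing p1 is {p1,p3}, of size 2.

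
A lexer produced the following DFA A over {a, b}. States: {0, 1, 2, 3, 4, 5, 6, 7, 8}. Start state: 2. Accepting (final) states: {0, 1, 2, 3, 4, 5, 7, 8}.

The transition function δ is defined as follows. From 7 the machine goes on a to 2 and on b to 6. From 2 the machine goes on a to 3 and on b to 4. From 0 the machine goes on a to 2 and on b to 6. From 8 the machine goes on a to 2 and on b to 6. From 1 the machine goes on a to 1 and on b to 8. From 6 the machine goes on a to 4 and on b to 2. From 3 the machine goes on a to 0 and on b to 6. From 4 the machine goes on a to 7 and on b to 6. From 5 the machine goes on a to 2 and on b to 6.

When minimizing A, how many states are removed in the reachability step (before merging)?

3

Starting at 2 and following transitions, the reachable set is {0, 2, 3, 4, 6, 7}. That leaves 1, 5, 8 unreachable — 3 in total.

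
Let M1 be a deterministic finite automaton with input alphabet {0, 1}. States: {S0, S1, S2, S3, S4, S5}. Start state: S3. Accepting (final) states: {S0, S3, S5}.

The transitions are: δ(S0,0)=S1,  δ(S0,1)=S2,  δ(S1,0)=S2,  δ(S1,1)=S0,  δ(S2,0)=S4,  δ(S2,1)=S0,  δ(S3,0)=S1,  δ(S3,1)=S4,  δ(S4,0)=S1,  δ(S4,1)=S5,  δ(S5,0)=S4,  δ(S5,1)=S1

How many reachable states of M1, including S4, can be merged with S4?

All states are reachable from the start state.
P0 = {S0,S3,S5} | {S1,S2,S4}.
Stable partition: {S0,S3,S5} | {S1,S2,S4} — 2 equivalence classes.
State S4 belongs to the block {S1,S2,S4}, which has 3 states.

3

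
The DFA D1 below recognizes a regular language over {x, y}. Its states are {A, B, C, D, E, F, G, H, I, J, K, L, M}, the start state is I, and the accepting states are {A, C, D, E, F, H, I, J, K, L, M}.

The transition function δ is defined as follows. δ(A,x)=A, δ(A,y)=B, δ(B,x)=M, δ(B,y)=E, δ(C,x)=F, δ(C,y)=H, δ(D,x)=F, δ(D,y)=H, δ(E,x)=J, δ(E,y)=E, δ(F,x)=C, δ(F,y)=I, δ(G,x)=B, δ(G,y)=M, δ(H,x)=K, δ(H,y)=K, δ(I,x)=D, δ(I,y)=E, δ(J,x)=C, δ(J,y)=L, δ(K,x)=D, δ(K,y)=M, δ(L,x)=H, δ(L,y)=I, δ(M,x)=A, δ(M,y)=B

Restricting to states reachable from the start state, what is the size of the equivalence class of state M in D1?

2

States {G} cannot be reached from the start state, so discard them.
Initial partition by acceptance: {A,C,D,E,F,H,I,J,K,L,M} | {B}.
Refine {A,C,D,E,F,H,I,J,K,L,M} on symbol y: members go to different blocks, giving {C,D,E,F,H,I,J,K,L} and {A,M}.
Split {C,D,E,F,H,I,J,K,L} by δ(·,y) → {C,D,E,F,H,I,J,L} and {K}.
Split {C,D,E,F,H,I,J,L} by δ(·,x) → {C,D,E,F,I,J,L} and {H}.
On input x, block {C,D,E,F,I,J,L} splits into {C,D,E,F,I,J} and {L}.
On input y, block {C,D,E,F,I,J} splits into {E,F,I} and {C,D} and {J}.
Refine {E,F,I} on symbol x: members go to different blocks, giving {F,I} and {E}.
On input y, block {F,I} splits into {F} and {I}.
The partition is now stable with 10 blocks: {F} | {B} | {A,M} | {K} | {H} | {L} | {C,D} | {J} | {E} | {I}.
State M belongs to the block {A,M}, which has 2 states.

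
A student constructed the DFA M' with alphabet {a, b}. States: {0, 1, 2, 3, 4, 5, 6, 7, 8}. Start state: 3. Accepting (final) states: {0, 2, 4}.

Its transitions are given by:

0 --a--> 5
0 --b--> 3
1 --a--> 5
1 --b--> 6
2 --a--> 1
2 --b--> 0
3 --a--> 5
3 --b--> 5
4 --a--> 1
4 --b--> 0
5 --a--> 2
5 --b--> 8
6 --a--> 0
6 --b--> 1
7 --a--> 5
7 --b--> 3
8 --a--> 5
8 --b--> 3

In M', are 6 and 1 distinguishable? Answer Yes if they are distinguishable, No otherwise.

Yes

First remove the unreachable states {4,7}; 7 states remain.
Start with accepting vs non-accepting: {0,2} | {1,3,5,6,8}.
Refine {0,2} on symbol b: members go to different blocks, giving {0} and {2}.
Refine {1,3,5,6,8} on symbol a: members go to different blocks, giving {1,3,8} and {5} and {6}.
On input b, block {1,3,8} splits into {1} and {3} and {8}.
No further refinement is possible. Final partition (7 blocks): {0} | {1} | {2} | {5} | {6} | {3} | {8}.
6 and 1 end up in different blocks, so they are distinguishable. For instance, the string 'a' is accepted from only 6.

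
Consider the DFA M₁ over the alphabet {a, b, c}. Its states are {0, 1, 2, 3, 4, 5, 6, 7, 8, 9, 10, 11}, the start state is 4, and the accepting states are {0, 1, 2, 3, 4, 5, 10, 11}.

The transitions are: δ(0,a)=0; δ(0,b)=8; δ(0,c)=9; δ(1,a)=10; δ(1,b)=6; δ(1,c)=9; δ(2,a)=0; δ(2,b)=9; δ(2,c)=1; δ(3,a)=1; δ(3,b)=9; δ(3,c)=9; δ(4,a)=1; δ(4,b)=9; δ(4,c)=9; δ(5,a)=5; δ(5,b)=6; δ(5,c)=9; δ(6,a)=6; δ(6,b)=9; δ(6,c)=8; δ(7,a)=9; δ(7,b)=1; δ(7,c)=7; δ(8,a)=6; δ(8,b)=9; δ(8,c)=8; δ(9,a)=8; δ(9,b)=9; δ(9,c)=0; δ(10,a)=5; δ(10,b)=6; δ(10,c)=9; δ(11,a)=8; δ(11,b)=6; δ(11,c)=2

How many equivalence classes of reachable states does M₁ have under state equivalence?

States {2,3,7,11} cannot be reached from the start state, so discard them.
Initial partition by acceptance: {0,1,4,5,10} | {6,8,9}.
Refine {6,8,9} on symbol c: members go to different blocks, giving {6,8} and {9}.
Split {0,1,4,5,10} by δ(·,b) → {0,1,5,10} and {4}.
The partition is now stable with 4 blocks: {0,1,5,10} | {6,8} | {9} | {4}.

4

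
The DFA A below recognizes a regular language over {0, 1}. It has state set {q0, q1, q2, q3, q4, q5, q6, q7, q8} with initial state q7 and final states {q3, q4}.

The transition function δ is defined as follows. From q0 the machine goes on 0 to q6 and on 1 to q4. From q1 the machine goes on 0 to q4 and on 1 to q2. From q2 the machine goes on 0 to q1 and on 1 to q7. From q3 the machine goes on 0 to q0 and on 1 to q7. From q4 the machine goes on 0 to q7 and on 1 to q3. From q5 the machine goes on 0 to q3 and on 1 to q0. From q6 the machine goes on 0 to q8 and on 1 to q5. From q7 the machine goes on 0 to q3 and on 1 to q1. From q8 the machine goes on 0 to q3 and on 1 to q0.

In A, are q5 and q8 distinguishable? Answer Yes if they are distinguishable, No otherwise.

Every state is reachable, so we keep all 9.
Initial partition by acceptance: {q3,q4} | {q0,q1,q2,q5,q6,q7,q8}.
Refine {q3,q4} on symbol 1: members go to different blocks, giving {q3} and {q4}.
Split {q0,q1,q2,q5,q6,q7,q8} by δ(·,0) → {q0,q2,q6} and {q5,q7,q8} and {q1}.
On input 0, block {q0,q2,q6} splits into {q0} and {q2} and {q6}.
Refine {q5,q7,q8} on symbol 1: members go to different blocks, giving {q5,q8} and {q7}.
No further refinement is possible. Final partition (8 blocks): {q3} | {q0} | {q4} | {q5,q8} | {q1} | {q2} | {q6} | {q7}.
q5 and q8 lie in the same block of the stable partition, so they are equivalent — no string distinguishes them.

No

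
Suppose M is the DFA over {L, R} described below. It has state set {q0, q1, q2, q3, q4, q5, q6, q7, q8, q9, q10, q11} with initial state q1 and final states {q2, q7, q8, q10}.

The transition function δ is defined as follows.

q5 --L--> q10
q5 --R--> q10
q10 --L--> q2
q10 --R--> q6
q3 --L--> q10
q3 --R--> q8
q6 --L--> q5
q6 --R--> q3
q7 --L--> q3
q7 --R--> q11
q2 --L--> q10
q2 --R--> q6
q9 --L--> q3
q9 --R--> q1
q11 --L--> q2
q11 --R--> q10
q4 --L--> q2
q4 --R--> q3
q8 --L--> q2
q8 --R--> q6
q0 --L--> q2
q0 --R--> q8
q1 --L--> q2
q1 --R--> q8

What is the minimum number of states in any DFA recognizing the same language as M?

3

Reachable states from the start: {q1,q2,q3,q5,q6,q8,q10}. Unreachable: {q0,q4,q7,q9,q11} — drop them.
P0 = {q2,q8,q10} | {q1,q3,q5,q6}.
On input L, block {q1,q3,q5,q6} splits into {q1,q3,q5} and {q6}.
The partition is now stable with 3 blocks: {q2,q8,q10} | {q1,q3,q5} | {q6}.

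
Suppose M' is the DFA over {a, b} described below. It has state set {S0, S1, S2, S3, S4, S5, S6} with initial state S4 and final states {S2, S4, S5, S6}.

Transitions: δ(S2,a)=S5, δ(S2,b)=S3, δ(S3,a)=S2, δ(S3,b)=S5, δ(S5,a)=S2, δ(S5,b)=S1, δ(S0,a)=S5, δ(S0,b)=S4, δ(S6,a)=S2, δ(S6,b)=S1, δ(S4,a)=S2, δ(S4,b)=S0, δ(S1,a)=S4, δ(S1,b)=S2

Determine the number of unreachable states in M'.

No path from S4 leads to S6; the other 6 states are all reachable.

1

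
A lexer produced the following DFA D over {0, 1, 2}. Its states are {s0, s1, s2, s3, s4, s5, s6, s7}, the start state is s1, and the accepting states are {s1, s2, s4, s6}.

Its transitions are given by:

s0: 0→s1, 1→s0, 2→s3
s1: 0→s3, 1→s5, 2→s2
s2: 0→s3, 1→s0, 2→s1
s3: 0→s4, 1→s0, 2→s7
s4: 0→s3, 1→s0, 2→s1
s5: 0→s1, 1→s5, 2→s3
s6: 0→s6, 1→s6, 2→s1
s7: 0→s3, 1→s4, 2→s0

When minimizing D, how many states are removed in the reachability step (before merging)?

Starting at s1 and following transitions, the reachable set is {s0, s1, s2, s3, s4, s5, s7}. That leaves s6 unreachable — 1 in total.

1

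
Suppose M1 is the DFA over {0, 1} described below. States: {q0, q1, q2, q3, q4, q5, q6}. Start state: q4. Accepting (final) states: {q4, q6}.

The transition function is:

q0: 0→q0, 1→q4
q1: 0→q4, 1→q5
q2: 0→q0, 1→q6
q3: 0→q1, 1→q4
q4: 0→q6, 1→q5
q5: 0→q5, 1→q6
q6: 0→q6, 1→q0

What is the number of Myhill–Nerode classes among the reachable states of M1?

2

Reachable states from the start: {q0,q4,q5,q6}. Unreachable: {q1,q2,q3} — drop them.
Start with accepting vs non-accepting: {q4,q6} | {q0,q5}.
Stable partition: {q4,q6} | {q0,q5} — 2 equivalence classes.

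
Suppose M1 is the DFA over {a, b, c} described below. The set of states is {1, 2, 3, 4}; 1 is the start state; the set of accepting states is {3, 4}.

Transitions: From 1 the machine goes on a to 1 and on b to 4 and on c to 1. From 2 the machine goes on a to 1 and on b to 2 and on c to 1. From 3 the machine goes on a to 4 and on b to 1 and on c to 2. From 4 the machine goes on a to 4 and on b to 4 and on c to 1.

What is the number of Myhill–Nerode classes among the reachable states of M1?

2

States {2,3} cannot be reached from the start state, so discard them.
Initial partition by acceptance: {4} | {1}.
No further refinement is possible. Final partition (2 blocks): {4} | {1}.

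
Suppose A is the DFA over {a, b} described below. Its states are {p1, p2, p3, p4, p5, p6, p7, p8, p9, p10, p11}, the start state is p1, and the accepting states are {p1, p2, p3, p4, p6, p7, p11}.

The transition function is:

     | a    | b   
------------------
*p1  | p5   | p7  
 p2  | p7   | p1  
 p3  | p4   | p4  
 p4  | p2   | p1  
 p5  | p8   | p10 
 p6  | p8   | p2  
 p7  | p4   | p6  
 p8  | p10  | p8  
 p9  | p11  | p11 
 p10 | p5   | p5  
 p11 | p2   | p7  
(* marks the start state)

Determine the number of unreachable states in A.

3

No path from p1 leads to p3, p9, p11; the other 8 states are all reachable.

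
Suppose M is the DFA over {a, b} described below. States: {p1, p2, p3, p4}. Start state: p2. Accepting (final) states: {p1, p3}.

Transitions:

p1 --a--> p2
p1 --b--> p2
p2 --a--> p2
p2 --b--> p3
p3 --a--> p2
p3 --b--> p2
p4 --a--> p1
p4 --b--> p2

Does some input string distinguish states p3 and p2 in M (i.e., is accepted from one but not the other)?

Reachable states from the start: {p2,p3}. Unreachable: {p1,p4} — drop them.
Start with accepting vs non-accepting: {p3} | {p2}.
No further refinement is possible. Final partition (2 blocks): {p3} | {p2}.
p3 and p2 end up in different blocks, so they are distinguishable. For instance, the string 'ε' is accepted from only p3.

Yes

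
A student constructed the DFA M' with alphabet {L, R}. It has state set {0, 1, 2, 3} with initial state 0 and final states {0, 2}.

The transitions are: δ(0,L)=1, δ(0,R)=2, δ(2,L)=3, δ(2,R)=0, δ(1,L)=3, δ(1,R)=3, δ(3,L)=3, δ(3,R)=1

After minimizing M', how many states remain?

All states are reachable from the start state.
Start with accepting vs non-accepting: {0,2} | {1,3}.
Stable partition: {0,2} | {1,3} — 2 equivalence classes.

2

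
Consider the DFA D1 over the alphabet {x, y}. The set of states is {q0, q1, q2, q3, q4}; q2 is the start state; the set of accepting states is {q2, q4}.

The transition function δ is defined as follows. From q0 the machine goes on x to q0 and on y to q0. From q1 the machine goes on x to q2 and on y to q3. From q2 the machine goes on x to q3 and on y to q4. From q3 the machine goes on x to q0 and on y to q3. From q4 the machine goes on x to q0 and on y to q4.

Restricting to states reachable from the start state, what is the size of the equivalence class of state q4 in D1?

2

States {q1} cannot be reached from the start state, so discard them.
Initial partition by acceptance: {q2,q4} | {q0,q3}.
The partition is now stable with 2 blocks: {q2,q4} | {q0,q3}.
The equivalence class containing q4 is {q2,q4}, of size 2.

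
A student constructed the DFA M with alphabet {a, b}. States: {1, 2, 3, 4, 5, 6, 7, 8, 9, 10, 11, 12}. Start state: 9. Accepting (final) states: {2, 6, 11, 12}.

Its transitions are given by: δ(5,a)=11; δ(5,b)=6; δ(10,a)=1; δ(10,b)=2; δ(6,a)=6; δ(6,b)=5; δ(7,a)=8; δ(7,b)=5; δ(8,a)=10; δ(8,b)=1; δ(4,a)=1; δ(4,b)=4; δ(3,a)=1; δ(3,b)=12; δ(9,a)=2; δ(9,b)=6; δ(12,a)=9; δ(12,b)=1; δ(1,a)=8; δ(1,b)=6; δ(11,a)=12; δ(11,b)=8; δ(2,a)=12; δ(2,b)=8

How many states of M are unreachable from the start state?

Starting at 9 and following transitions, the reachable set is {1, 2, 5, 6, 8, 9, 10, 11, 12}. That leaves 3, 4, 7 unreachable — 3 in total.

3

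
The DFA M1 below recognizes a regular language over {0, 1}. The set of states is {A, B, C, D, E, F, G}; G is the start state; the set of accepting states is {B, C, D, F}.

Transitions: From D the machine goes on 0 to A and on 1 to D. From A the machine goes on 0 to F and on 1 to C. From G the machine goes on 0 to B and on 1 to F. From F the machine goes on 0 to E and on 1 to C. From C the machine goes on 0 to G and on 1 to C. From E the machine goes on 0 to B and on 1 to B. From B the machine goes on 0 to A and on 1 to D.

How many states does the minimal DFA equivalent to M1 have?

Every state is reachable, so we keep all 7.
P0 = {B,C,D,F} | {A,E,G}.
The partition is now stable with 2 blocks: {B,C,D,F} | {A,E,G}.

2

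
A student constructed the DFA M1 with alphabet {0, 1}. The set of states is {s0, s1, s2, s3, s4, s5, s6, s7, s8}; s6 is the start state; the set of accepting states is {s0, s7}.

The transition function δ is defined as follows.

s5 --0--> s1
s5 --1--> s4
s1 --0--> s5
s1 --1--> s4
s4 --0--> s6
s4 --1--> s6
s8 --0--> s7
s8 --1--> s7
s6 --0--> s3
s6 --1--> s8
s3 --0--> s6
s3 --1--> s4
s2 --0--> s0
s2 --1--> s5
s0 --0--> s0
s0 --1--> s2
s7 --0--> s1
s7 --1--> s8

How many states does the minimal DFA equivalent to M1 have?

6

Reachable states from the start: {s1,s3,s4,s5,s6,s7,s8}. Unreachable: {s0,s2} — drop them.
P0 = {s7} | {s1,s3,s4,s5,s6,s8}.
Split {s1,s3,s4,s5,s6,s8} by δ(·,0) → {s1,s3,s4,s5,s6} and {s8}.
On input 1, block {s1,s3,s4,s5,s6} splits into {s1,s3,s4,s5} and {s6}.
On input 0, block {s1,s3,s4,s5} splits into {s1,s5} and {s3,s4}.
Split {s3,s4} by δ(·,1) → {s3} and {s4}.
The partition is now stable with 6 blocks: {s7} | {s1,s5} | {s8} | {s6} | {s3} | {s4}.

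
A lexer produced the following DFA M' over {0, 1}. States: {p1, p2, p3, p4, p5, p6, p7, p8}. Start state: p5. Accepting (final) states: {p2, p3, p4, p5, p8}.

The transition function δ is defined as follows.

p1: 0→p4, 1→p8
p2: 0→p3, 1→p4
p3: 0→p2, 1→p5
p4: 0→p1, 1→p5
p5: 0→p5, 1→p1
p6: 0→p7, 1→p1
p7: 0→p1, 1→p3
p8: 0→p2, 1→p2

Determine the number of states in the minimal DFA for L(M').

6

States {p6,p7} cannot be reached from the start state, so discard them.
Initial partition by acceptance: {p2,p3,p4,p5,p8} | {p1}.
On input 0, block {p2,p3,p4,p5,p8} splits into {p2,p3,p5,p8} and {p4}.
Refine {p2,p3,p5,p8} on symbol 1: members go to different blocks, giving {p3,p8} and {p2} and {p5}.
Refine {p3,p8} on symbol 1: members go to different blocks, giving {p3} and {p8}.
Stable partition: {p3} | {p1} | {p4} | {p2} | {p5} | {p8} — 6 equivalence classes.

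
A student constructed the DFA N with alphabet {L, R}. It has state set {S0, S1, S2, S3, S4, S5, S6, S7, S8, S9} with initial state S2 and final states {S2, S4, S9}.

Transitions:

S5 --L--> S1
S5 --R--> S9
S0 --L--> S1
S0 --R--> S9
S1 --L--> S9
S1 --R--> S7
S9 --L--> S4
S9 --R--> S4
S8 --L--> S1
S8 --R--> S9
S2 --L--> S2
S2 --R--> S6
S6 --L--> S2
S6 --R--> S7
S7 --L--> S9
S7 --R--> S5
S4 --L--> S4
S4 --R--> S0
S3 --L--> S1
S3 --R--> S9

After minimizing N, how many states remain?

First remove the unreachable states {S3,S8}; 8 states remain.
P0 = {S2,S4,S9} | {S0,S1,S5,S6,S7}.
Refine {S2,S4,S9} on symbol R: members go to different blocks, giving {S2,S4} and {S9}.
Split {S0,S1,S5,S6,S7} by δ(·,L) → {S0,S5} and {S1,S7} and {S6}.
Refine {S2,S4} on symbol R: members go to different blocks, giving {S2} and {S4}.
On input R, block {S1,S7} splits into {S1} and {S7}.
The partition is now stable with 7 blocks: {S2} | {S0,S5} | {S9} | {S1} | {S6} | {S4} | {S7}.

7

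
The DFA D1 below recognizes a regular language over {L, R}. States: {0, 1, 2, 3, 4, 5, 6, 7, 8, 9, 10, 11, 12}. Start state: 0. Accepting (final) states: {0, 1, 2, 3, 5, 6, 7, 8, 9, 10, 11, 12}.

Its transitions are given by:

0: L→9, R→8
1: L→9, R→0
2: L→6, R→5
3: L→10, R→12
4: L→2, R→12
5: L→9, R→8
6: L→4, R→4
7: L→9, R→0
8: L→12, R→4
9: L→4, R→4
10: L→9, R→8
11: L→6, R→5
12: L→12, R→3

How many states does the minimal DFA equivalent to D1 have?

Reachable states from the start: {0,2,3,4,5,6,8,9,10,12}. Unreachable: {1,7,11} — drop them.
Initial partition by acceptance: {0,2,3,5,6,8,9,10,12} | {4}.
Split {0,2,3,5,6,8,9,10,12} by δ(·,L) → {0,2,3,5,8,10,12} and {6,9}.
On input L, block {0,2,3,5,8,10,12} splits into {0,2,5,10} and {3,8,12}.
Split {0,2,5,10} by δ(·,R) → {0,5,10} and {2}.
On input L, block {3,8,12} splits into {8,12} and {3}.
On input R, block {8,12} splits into {8} and {12}.
No further refinement is possible. Final partition (7 blocks): {0,5,10} | {4} | {6,9} | {8} | {2} | {3} | {12}.

7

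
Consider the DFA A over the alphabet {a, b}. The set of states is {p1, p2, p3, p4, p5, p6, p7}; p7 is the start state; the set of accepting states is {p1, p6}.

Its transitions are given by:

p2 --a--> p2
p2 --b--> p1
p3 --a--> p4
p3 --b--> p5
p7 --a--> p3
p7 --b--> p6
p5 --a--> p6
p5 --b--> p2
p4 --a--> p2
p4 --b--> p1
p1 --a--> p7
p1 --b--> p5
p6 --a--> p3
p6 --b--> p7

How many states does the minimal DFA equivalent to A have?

All states are reachable from the start state.
P0 = {p1,p6} | {p2,p3,p4,p5,p7}.
On input a, block {p2,p3,p4,p5,p7} splits into {p2,p3,p4,p7} and {p5}.
Refine {p1,p6} on symbol b: members go to different blocks, giving {p1} and {p6}.
Refine {p2,p3,p4,p7} on symbol b: members go to different blocks, giving {p2,p4} and {p3} and {p7}.
No further refinement is possible. Final partition (6 blocks): {p1} | {p2,p4} | {p5} | {p6} | {p3} | {p7}.

6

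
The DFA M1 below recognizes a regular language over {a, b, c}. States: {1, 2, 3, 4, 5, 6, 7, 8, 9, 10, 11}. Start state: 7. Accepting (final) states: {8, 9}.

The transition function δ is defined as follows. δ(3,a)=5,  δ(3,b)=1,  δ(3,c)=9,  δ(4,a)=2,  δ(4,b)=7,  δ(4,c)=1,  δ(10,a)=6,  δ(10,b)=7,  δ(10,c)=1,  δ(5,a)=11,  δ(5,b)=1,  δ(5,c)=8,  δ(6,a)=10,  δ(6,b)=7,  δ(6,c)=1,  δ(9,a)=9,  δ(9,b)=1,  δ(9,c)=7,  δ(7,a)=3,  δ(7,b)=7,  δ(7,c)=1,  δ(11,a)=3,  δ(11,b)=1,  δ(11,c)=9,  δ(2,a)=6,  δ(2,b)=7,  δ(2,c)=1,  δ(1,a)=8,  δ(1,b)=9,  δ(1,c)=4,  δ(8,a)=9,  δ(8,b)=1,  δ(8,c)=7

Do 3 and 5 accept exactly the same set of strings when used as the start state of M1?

Yes

All states are reachable from the start state.
Start with accepting vs non-accepting: {8,9} | {1,2,3,4,5,6,7,10,11}.
Refine {1,2,3,4,5,6,7,10,11} on symbol a: members go to different blocks, giving {2,3,4,5,6,7,10,11} and {1}.
Refine {2,3,4,5,6,7,10,11} on symbol b: members go to different blocks, giving {2,4,6,7,10} and {3,5,11}.
Split {2,4,6,7,10} by δ(·,a) → {2,4,6,10} and {7}.
No further refinement is possible. Final partition (5 blocks): {8,9} | {2,4,6,10} | {1} | {3,5,11} | {7}.
3 and 5 lie in the same block of the stable partition, so they are equivalent — no string distinguishes them.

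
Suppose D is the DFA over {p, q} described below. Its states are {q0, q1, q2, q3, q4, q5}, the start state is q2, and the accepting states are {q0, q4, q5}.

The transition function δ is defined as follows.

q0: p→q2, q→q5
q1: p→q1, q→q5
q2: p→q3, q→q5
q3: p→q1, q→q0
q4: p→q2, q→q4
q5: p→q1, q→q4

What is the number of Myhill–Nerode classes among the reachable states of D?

2

Every state is reachable, so we keep all 6.
Initial partition by acceptance: {q0,q4,q5} | {q1,q2,q3}.
The partition is now stable with 2 blocks: {q0,q4,q5} | {q1,q2,q3}.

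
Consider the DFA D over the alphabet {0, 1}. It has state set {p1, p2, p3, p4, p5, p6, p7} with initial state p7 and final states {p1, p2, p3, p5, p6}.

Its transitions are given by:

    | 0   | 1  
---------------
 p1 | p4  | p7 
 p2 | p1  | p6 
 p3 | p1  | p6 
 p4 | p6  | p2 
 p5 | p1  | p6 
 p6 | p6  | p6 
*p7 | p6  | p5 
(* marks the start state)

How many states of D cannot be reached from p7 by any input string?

Starting at p7 and following transitions, the reachable set is {p1, p2, p4, p5, p6, p7}. That leaves p3 unreachable — 1 in total.

1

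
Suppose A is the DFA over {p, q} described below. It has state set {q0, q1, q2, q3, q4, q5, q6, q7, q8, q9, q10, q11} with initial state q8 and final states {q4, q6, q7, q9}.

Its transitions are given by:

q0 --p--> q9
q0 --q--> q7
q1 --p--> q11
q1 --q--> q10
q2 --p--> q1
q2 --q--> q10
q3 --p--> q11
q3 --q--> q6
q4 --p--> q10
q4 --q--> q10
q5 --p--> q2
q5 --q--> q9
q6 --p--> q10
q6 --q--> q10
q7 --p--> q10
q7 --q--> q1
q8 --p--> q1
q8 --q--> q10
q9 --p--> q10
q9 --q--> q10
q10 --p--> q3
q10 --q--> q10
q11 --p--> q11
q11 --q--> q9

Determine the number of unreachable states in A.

No path from q8 leads to q0, q2, q4, q5, q7; the other 7 states are all reachable.

5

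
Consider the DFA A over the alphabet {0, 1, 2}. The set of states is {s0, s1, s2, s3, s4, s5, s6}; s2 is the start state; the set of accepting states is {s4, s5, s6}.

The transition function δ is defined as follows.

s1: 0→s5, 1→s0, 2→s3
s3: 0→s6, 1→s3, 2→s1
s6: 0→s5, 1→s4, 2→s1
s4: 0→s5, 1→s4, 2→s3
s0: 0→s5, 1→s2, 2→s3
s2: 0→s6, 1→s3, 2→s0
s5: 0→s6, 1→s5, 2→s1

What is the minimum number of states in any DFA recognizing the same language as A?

2

All states are reachable from the start state.
Initial partition by acceptance: {s4,s5,s6} | {s0,s1,s2,s3}.
The partition is now stable with 2 blocks: {s4,s5,s6} | {s0,s1,s2,s3}.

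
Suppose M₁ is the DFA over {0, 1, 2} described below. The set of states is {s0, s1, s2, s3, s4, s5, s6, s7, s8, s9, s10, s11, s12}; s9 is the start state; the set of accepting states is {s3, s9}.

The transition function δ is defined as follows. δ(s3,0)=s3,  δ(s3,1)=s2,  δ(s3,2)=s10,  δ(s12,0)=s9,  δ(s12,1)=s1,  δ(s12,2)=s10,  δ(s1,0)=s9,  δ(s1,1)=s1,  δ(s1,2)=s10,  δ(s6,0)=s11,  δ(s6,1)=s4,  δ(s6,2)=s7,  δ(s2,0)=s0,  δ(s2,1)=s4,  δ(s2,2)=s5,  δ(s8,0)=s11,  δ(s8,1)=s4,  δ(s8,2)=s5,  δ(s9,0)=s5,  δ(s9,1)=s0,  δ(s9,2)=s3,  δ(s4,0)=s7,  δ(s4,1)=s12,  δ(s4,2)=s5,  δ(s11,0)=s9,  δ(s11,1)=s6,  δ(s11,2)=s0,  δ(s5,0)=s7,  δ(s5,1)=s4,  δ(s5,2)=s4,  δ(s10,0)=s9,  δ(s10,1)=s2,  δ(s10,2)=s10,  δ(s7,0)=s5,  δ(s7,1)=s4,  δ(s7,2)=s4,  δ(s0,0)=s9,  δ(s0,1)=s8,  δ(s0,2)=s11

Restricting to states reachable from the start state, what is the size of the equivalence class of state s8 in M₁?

3

All states are reachable from the start state.
P0 = {s3,s9} | {s0,s1,s2,s4,s5,s6,s7,s8,s10,s11,s12}.
Split {s3,s9} by δ(·,0) → {s3} and {s9}.
On input 0, block {s0,s1,s2,s4,s5,s6,s7,s8,s10,s11,s12} splits into {s2,s4,s5,s6,s7,s8} and {s0,s1,s10,s11,s12}.
Refine {s2,s4,s5,s6,s7,s8} on symbol 0: members go to different blocks, giving {s2,s6,s8} and {s4,s5,s7}.
Refine {s0,s1,s10,s11,s12} on symbol 1: members go to different blocks, giving {s0,s10,s11} and {s1,s12}.
On input 1, block {s4,s5,s7} splits into {s5,s7} and {s4}.
Stable partition: {s3} | {s2,s6,s8} | {s9} | {s0,s10,s11} | {s5,s7} | {s1,s12} | {s4} — 7 equivalence classes.
The equivalence class containing s8 is {s2,s6,s8}, of size 3.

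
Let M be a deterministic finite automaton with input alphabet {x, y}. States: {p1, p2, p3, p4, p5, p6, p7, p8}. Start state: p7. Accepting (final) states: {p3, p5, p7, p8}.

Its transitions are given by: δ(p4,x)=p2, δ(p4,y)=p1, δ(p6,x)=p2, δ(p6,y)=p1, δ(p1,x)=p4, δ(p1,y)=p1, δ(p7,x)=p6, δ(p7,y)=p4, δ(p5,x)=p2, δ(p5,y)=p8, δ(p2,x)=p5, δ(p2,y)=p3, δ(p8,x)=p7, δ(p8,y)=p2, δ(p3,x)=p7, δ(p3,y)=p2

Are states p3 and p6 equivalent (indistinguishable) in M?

Start with accepting vs non-accepting: {p3,p5,p7,p8} | {p1,p2,p4,p6}.
On input x, block {p3,p5,p7,p8} splits into {p3,p8} and {p5,p7}.
Split {p1,p2,p4,p6} by δ(·,x) → {p1,p4,p6} and {p2}.
Refine {p1,p4,p6} on symbol x: members go to different blocks, giving {p4,p6} and {p1}.
Split {p5,p7} by δ(·,x) → {p5} and {p7}.
The partition is now stable with 6 blocks: {p3,p8} | {p4,p6} | {p5} | {p2} | {p1} | {p7}.
p3 and p6 end up in different blocks, so they are distinguishable. For instance, the string 'ε' is accepted from only p3.

No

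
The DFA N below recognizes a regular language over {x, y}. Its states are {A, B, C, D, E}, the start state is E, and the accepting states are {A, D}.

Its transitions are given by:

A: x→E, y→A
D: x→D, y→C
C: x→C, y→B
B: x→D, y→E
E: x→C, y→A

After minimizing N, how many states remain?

Every state is reachable, so we keep all 5.
P0 = {A,D} | {B,C,E}.
On input x, block {A,D} splits into {A} and {D}.
Split {B,C,E} by δ(·,x) → {C,E} and {B}.
Refine {C,E} on symbol y: members go to different blocks, giving {C} and {E}.
No further refinement is possible. Final partition (5 blocks): {A} | {C} | {D} | {B} | {E}.

5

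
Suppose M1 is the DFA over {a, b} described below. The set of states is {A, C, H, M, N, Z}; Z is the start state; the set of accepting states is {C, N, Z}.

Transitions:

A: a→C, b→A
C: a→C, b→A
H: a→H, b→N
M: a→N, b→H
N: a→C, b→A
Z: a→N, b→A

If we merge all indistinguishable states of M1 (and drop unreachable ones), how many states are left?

2

First remove the unreachable states {H,M}; 4 states remain.
Start with accepting vs non-accepting: {C,N,Z} | {A}.
The partition is now stable with 2 blocks: {C,N,Z} | {A}.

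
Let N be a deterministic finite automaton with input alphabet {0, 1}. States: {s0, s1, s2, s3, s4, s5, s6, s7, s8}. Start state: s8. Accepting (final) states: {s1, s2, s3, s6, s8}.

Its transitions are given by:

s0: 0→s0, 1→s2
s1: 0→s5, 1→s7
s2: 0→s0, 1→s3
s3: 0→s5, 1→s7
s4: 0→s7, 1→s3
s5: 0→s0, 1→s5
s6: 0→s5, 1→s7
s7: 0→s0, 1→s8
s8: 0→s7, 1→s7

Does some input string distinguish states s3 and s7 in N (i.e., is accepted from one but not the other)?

Yes

Reachable states from the start: {s0,s2,s3,s5,s7,s8}. Unreachable: {s1,s4,s6} — drop them.
Start with accepting vs non-accepting: {s2,s3,s8} | {s0,s5,s7}.
On input 1, block {s2,s3,s8} splits into {s3,s8} and {s2}.
On input 1, block {s0,s5,s7} splits into {s0} and {s5} and {s7}.
On input 0, block {s3,s8} splits into {s3} and {s8}.
The partition is now stable with 6 blocks: {s3} | {s0} | {s2} | {s5} | {s7} | {s8}.
s3 and s7 end up in different blocks, so they are distinguishable. For instance, the string 'ε' is accepted from only s3.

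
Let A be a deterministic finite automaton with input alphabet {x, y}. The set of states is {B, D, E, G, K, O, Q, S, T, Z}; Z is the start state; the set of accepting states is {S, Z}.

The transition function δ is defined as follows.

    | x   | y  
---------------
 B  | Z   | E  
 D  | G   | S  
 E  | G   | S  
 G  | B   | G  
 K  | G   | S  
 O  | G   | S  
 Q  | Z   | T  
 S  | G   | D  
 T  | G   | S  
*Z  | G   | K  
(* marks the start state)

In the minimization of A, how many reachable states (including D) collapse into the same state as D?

3

States {O,Q,T} cannot be reached from the start state, so discard them.
Initial partition by acceptance: {S,Z} | {B,D,E,G,K}.
Split {B,D,E,G,K} by δ(·,x) → {D,E,G,K} and {B}.
On input x, block {D,E,G,K} splits into {D,E,K} and {G}.
The partition is now stable with 4 blocks: {S,Z} | {D,E,K} | {B} | {G}.
State D belongs to the block {D,E,K}, which has 3 states.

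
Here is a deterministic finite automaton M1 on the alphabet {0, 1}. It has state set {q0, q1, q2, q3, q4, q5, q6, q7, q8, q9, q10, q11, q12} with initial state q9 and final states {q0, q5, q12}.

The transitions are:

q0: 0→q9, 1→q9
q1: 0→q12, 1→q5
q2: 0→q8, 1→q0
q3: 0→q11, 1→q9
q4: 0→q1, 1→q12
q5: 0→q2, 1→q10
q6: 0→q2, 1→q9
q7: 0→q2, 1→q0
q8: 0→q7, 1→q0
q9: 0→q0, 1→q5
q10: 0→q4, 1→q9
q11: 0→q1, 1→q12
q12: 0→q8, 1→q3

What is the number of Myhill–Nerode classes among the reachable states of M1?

7

States {q6} cannot be reached from the start state, so discard them.
Start with accepting vs non-accepting: {q0,q5,q12} | {q1,q2,q3,q4,q7,q8,q9,q10,q11}.
Refine {q1,q2,q3,q4,q7,q8,q9,q10,q11} on symbol 0: members go to different blocks, giving {q2,q3,q4,q7,q8,q10,q11} and {q1,q9}.
Refine {q0,q5,q12} on symbol 0: members go to different blocks, giving {q5,q12} and {q0}.
On input 0, block {q2,q3,q4,q7,q8,q10,q11} splits into {q2,q3,q7,q8,q10} and {q4,q11}.
Refine {q2,q3,q7,q8,q10} on symbol 0: members go to different blocks, giving {q2,q7,q8} and {q3,q10}.
On input 0, block {q1,q9} splits into {q1} and {q9}.
Stable partition: {q5,q12} | {q2,q7,q8} | {q1} | {q0} | {q4,q11} | {q3,q10} | {q9} — 7 equivalence classes.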